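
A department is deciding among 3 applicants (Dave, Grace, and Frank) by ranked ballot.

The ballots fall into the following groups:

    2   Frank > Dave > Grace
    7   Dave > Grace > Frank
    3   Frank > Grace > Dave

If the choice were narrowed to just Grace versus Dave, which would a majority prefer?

Ballots ranking Grace above Dave: 3.
Ballots ranking Dave above Grace: 2+7 = 9.
Dave wins the head-to-head, 9–3.

Dave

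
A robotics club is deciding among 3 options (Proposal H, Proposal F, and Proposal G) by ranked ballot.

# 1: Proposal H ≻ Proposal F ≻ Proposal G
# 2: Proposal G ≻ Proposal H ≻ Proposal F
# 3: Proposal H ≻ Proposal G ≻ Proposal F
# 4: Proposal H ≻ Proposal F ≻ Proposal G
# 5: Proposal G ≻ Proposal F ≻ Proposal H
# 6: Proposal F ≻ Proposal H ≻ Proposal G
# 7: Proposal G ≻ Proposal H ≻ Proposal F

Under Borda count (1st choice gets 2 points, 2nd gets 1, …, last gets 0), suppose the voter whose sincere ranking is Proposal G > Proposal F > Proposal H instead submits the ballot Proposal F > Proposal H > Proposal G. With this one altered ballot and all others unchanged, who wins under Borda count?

Proposal H

Borda totals with the altered ballot: Proposal H 10, Proposal F 6, Proposal G 5.
The winner is unchanged: still Proposal H.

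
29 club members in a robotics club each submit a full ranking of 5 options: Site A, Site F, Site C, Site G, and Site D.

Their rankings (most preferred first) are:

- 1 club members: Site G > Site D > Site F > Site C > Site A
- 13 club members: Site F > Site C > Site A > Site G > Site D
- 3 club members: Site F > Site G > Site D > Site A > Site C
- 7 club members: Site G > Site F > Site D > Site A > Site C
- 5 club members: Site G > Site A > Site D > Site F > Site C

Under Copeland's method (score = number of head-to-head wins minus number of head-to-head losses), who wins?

Site F

Pairwise results:
  Site A vs Site F: Site F wins 24–5.
  Site A vs Site C: Site A wins 15–14.
  Site A vs Site G: Site G wins 16–13.
  Site A vs Site D: Site A wins 18–11.
  Site F vs Site C: Site F wins 29–0.
  Site F vs Site G: Site F wins 16–13.
  Site F vs Site D: Site F wins 23–6.
  Site C vs Site G: Site G wins 16–13.
  Site C vs Site D: Site D wins 16–13.
  Site G vs Site D: Site G wins 29–0.
Copeland scores (wins − losses):
  Site A: 2 − 2 = 0
  Site F: 4 − 0 = 4
  Site C: 0 − 4 = -4
  Site G: 3 − 1 = 2
  Site D: 1 − 3 = -2
Site F has the best Copeland score.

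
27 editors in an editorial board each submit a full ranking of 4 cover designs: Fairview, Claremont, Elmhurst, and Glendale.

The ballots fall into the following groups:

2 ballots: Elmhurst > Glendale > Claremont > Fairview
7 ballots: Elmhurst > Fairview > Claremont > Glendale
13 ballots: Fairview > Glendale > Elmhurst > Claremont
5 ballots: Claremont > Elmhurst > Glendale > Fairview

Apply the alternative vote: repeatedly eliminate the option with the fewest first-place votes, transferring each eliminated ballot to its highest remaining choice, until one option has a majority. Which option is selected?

Elmhurst

Round 1: Fairview 13, Elmhurst 9, Claremont 5, Glendale 0. Glendale has the fewest and is eliminated.
Round 2: Fairview 13, Elmhurst 9, Claremont 5. Claremont has the fewest and is eliminated.
Round 3: Elmhurst 14, Fairview 13. Elmhurst has a majority.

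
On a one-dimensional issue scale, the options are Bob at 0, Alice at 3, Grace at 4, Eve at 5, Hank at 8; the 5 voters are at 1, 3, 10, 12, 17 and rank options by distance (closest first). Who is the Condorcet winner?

Hank

With single-peaked preferences on a line, the Condorcet winner is the candidate closest to the median voter.
The median voter (position 10) is closest to Hank at 8.
Check: Hank vs Alice — voters closer to Hank: 3 of 5.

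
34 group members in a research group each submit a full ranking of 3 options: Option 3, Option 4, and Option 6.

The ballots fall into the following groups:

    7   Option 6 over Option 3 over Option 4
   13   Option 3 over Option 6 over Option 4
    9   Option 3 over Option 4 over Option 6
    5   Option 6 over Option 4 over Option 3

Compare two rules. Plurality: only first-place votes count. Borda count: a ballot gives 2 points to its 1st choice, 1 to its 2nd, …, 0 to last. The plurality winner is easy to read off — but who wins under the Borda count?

Plurality first-place counts: Option 3 22, Option 4 0, Option 6 12 → Option 3.
Borda totals: Option 3 51, Option 4 14, Option 6 37 → Option 3.

Option 3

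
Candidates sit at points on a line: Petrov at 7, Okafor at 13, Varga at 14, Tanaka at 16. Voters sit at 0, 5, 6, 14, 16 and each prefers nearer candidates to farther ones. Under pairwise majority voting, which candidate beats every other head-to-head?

Petrov

With single-peaked preferences on a line, the Condorcet winner is the candidate closest to the median voter.
The median voter (position 6) is closest to Petrov at 7.
Check: Petrov vs Okafor — voters closer to Petrov: 3 of 5.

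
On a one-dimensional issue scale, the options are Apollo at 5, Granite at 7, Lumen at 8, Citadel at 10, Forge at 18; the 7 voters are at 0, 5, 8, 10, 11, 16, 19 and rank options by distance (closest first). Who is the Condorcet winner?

With single-peaked preferences on a line, the Condorcet winner is the candidate closest to the median voter.
The median voter (position 10) is closest to Citadel at 10.
Check: Citadel vs Apollo — voters closer to Citadel: 5 of 7.

Citadel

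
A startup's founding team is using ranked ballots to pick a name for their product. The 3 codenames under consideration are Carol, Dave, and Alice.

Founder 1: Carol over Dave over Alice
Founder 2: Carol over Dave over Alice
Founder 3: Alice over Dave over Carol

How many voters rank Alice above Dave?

Ballots ranking Alice above Dave: 1.
Ballots ranking Dave above Alice: 2.
So 1 of 3 voters prefer Alice to Dave.

1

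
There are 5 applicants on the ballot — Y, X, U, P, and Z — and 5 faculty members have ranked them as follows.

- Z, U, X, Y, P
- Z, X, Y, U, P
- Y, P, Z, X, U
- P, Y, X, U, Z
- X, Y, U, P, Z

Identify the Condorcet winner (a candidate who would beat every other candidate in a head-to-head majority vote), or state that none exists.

None — there is no Condorcet winner

Head-to-head results (5 voters total):
Y vs X: X wins 3–2.
Y vs U: Y wins 4–1.
Y vs P: Y wins 4–1.
Y vs Z: Y wins 3–2.
X vs U: X wins 4–1.
X vs P: X wins 3–2.
X vs Z: Z wins 3–2.
U vs P: U wins 3–2.
U vs Z: Z wins 3–2.
P vs Z: P wins 3–2.
No candidate beats all others: Y beats Z beats X beats Y, a majority cycle.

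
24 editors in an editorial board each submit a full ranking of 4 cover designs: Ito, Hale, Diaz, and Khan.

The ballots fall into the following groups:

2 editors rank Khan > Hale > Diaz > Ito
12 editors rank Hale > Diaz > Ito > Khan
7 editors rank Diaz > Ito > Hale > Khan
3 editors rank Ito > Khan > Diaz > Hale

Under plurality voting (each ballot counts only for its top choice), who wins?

Hale

First-place vote totals:
  Ito: 3
  Hale: 12
  Diaz: 7
  Khan: 2
Hale has the most first-place votes.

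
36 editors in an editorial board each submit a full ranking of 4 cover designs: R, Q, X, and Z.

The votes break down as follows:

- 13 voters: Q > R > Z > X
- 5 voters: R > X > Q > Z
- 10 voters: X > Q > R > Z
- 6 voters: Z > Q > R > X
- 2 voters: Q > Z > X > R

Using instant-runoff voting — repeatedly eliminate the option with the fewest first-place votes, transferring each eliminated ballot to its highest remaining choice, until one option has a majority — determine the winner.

Q

Round 1: Q 15, X 10, Z 6, R 5. R has the fewest and is eliminated.
Round 2: Q 15, X 15, Z 6. Z has the fewest and is eliminated.
Round 3: Q 21, X 15. Q has a majority.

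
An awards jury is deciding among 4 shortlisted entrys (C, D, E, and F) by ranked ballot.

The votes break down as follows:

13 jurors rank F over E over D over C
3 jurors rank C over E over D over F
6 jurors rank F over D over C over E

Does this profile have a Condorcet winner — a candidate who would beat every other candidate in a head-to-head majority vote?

Yes

Head-to-head results (22 voters total):
C vs D: D wins 19–3.
C vs E: E wins 13–9.
C vs F: F wins 19–3.
D vs E: E wins 16–6.
D vs F: F wins 19–3.
E vs F: F wins 19–3.
F beats each rival — C (19–3), D (19–3), E (19–3) — so F is the Condorcet winner.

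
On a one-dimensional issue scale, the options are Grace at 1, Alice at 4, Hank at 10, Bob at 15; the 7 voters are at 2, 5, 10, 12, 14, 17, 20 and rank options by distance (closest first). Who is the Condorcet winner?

With single-peaked preferences on a line, the Condorcet winner is the candidate closest to the median voter.
The median voter (position 12) is closest to Hank at 10.
Check: Hank vs Bob — voters closer to Hank: 4 of 7.

Hank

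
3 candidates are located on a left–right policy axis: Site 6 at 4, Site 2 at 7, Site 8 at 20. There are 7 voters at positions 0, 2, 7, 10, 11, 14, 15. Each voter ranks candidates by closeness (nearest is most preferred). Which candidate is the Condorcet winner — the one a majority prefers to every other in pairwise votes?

With single-peaked preferences on a line, the Condorcet winner is the candidate closest to the median voter.
The median voter (position 10) is closest to Site 2 at 7.
Check: Site 2 vs Site 6 — voters closer to Site 2: 5 of 7.

Site 2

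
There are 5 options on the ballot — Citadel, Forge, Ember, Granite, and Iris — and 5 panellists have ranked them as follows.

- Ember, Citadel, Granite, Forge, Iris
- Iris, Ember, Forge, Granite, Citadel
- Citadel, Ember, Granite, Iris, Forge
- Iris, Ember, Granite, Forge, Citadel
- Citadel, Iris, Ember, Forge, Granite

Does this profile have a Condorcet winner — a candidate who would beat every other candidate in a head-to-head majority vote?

No

Head-to-head results (5 voters total):
Citadel vs Forge: Citadel wins 3–2.
Citadel vs Ember: Ember wins 3–2.
Citadel vs Granite: Citadel wins 3–2.
Citadel vs Iris: Citadel wins 3–2.
Forge vs Ember: Ember wins 5–0.
Forge vs Granite: Granite wins 3–2.
Forge vs Iris: Iris wins 4–1.
Ember vs Granite: Ember wins 5–0.
Ember vs Iris: Iris wins 3–2.
Granite vs Iris: Iris wins 3–2.
No candidate beats all others: Citadel beats Iris beats Ember beats Citadel, a majority cycle.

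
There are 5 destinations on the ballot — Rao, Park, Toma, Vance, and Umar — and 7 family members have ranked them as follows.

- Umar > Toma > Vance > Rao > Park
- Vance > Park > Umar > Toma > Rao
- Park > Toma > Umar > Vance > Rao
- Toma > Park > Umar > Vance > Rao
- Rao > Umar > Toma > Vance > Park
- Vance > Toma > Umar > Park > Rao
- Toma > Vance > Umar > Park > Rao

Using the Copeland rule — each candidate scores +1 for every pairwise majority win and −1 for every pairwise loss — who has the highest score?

Toma

Pairwise results:
  Rao vs Park: Park wins 5–2.
  Rao vs Toma: Toma wins 6–1.
  Rao vs Vance: Vance wins 6–1.
  Rao vs Umar: Umar wins 6–1.
  Park vs Toma: Toma wins 5–2.
  Park vs Vance: Vance wins 5–2.
  Park vs Umar: Umar wins 4–3.
  Toma vs Vance: Toma wins 5–2.
  Toma vs Umar: Toma wins 4–3.
  Vance vs Umar: Umar wins 4–3.
Copeland scores (wins − losses):
  Rao: 0 − 4 = -4
  Park: 1 − 3 = -2
  Toma: 4 − 0 = 4
  Vance: 2 − 2 = 0
  Umar: 3 − 1 = 2
Toma has the best Copeland score.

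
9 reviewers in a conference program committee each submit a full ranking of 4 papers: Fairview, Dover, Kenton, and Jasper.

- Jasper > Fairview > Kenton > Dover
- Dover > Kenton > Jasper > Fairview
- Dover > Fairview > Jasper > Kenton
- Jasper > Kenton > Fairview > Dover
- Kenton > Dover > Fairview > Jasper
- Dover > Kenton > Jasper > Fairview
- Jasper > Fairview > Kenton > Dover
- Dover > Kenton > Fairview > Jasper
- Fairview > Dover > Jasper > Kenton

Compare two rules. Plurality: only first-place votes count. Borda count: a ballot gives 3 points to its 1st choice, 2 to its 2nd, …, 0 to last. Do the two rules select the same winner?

Plurality first-place counts: Fairview 1, Dover 4, Kenton 1, Jasper 3 → Dover.
Borda totals: Fairview 12, Dover 16, Kenton 13, Jasper 13 → Dover.
The two rules agree on Dover.

Yes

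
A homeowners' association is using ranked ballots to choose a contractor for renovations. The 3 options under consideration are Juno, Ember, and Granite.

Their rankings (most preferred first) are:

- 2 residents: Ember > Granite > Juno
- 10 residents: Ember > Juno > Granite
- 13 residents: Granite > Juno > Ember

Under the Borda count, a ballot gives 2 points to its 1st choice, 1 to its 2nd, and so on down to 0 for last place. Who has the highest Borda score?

Borda scores:
  Juno: 2·0 + 10·1 + 13·1 = 23
  Ember: 2·2 + 10·2 + 13·0 = 24
  Granite: 2·1 + 10·0 + 13·2 = 28
Granite has the highest total.

Granite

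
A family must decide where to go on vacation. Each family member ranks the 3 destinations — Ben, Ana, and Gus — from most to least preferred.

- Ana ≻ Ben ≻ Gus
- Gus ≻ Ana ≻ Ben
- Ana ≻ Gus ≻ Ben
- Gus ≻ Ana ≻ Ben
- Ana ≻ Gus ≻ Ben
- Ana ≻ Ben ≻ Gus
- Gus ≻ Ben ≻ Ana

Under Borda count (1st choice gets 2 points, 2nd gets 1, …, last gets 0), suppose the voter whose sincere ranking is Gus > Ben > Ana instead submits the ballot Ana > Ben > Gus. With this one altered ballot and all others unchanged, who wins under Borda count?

Borda totals with the altered ballot: Ben 3, Ana 12, Gus 6.
The winner is unchanged: still Ana.

Ana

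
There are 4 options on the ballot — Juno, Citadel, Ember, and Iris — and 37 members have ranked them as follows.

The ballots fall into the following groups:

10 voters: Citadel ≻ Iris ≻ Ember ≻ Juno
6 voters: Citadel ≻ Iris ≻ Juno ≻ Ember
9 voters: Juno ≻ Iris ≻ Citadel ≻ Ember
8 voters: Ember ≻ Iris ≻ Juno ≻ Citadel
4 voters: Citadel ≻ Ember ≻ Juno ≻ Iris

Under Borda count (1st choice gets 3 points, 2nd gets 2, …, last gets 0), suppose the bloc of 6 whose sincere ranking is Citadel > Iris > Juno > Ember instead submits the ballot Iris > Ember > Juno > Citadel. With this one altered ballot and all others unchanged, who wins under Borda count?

Borda totals with the altered ballot: Juno 45, Citadel 51, Ember 54, Iris 72.
The switch changes the winner from Citadel to Iris.

Iris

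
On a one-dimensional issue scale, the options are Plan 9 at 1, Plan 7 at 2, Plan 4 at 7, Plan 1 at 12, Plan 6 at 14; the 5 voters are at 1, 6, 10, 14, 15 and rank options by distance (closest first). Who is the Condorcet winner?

With single-peaked preferences on a line, the Condorcet winner is the candidate closest to the median voter.
The median voter (position 10) is closest to Plan 1 at 12.
Check: Plan 1 vs Plan 7 — voters closer to Plan 1: 3 of 5.

Plan 1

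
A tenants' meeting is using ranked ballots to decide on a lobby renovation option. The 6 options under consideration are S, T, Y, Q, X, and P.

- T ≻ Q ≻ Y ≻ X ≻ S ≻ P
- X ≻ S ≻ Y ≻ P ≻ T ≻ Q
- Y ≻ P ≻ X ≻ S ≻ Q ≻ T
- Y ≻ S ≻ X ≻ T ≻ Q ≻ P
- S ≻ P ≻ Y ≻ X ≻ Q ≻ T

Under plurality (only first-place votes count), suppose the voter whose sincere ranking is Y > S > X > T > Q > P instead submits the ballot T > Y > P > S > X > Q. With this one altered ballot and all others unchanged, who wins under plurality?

T

First-place totals with the altered ballot: S 1, T 2, Y 1, Q 0, X 1, P 0.
The switch changes the winner from Y to T.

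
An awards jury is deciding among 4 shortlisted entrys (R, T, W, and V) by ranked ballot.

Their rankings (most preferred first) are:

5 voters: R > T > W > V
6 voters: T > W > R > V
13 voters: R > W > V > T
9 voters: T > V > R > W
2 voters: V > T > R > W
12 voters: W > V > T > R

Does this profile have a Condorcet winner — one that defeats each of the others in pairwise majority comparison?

No

Head-to-head results (47 voters total):
R vs T: T wins 29–18.
R vs W: R wins 29–18.
R vs V: R wins 24–23.
T vs W: W wins 25–22.
T vs V: V wins 27–20.
W vs V: W wins 36–11.
No candidate beats all others: R beats W beats T beats R, a majority cycle.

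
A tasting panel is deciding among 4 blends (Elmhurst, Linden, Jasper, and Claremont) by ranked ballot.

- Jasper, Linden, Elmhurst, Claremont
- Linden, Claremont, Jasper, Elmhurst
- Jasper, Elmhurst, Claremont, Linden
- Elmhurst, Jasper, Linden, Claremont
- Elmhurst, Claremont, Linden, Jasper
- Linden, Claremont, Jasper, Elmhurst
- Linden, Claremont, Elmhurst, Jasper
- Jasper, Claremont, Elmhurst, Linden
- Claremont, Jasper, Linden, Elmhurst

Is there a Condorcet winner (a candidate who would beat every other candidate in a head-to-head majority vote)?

No

Head-to-head results (9 voters total):
Elmhurst vs Linden: Linden wins 5–4.
Elmhurst vs Jasper: Jasper wins 6–3.
Elmhurst vs Claremont: Claremont wins 5–4.
Linden vs Jasper: Jasper wins 5–4.
Linden vs Claremont: Linden wins 5–4.
Jasper vs Claremont: Claremont wins 5–4.
No candidate beats all others: Linden beats Claremont beats Jasper beats Linden, a majority cycle.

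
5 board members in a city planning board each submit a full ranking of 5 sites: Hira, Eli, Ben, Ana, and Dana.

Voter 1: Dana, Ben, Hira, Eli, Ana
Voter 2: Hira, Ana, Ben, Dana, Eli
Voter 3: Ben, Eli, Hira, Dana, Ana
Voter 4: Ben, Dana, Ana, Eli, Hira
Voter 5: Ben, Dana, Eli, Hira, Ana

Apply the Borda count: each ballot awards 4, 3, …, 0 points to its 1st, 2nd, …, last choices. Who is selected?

Ben

Borda scores:
  Hira: 2 + 4 + 2 + 0 + 1 = 9
  Eli: 1 + 0 + 3 + 1 + 2 = 7
  Ben: 3 + 2 + 4 + 4 + 4 = 17
  Ana: 0 + 3 + 0 + 2 + 0 = 5
  Dana: 4 + 1 + 1 + 3 + 3 = 12
Ben has the highest total.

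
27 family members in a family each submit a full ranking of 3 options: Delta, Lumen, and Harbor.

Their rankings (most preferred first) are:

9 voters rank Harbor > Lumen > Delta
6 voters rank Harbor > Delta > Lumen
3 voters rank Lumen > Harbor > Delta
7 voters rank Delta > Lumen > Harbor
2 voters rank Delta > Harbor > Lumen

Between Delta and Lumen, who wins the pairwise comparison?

Ballots ranking Delta above Lumen: 6+7+2 = 15.
Ballots ranking Lumen above Delta: 9+3 = 12.
Delta wins the head-to-head, 15–12.

Delta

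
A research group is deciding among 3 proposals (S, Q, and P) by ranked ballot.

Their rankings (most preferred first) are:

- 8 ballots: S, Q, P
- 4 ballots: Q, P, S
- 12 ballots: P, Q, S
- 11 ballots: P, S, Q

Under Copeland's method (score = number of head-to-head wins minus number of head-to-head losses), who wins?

Pairwise results:
  S vs Q: S wins 19–16.
  S vs P: P wins 27–8.
  Q vs P: P wins 23–12.
Copeland scores (wins − losses):
  S: 1 − 1 = 0
  Q: 0 − 2 = -2
  P: 2 − 0 = 2
P has the best Copeland score.

P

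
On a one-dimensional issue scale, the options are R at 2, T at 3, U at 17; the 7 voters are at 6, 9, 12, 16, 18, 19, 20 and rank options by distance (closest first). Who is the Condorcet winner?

With single-peaked preferences on a line, the Condorcet winner is the candidate closest to the median voter.
The median voter (position 16) is closest to U at 17.
Check: U vs R — voters closer to U: 5 of 7.

U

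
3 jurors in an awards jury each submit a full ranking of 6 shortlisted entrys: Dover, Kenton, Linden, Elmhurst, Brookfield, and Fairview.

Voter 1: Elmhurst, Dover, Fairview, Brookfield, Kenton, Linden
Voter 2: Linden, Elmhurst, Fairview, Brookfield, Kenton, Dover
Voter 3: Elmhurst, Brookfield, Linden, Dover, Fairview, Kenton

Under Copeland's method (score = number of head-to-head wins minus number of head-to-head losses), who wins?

Elmhurst

Pairwise results:
  Dover vs Kenton: Dover wins 2–1.
  Dover vs Linden: Linden wins 2–1.
  Dover vs Elmhurst: Elmhurst wins 3–0.
  Dover vs Brookfield: Brookfield wins 2–1.
  Dover vs Fairview: Dover wins 2–1.
  Kenton vs Linden: Linden wins 2–1.
  Kenton vs Elmhurst: Elmhurst wins 3–0.
  Kenton vs Brookfield: Brookfield wins 3–0.
  Kenton vs Fairview: Fairview wins 3–0.
  Linden vs Elmhurst: Elmhurst wins 2–1.
  Linden vs Brookfield: Brookfield wins 2–1.
  Linden vs Fairview: Linden wins 2–1.
  Elmhurst vs Brookfield: Elmhurst wins 3–0.
  Elmhurst vs Fairview: Elmhurst wins 3–0.
  Brookfield vs Fairview: Fairview wins 2–1.
Copeland scores (wins − losses):
  Dover: 2 − 3 = -1
  Kenton: 0 − 5 = -5
  Linden: 3 − 2 = 1
  Elmhurst: 5 − 0 = 5
  Brookfield: 3 − 2 = 1
  Fairview: 2 − 3 = -1
Elmhurst has the best Copeland score.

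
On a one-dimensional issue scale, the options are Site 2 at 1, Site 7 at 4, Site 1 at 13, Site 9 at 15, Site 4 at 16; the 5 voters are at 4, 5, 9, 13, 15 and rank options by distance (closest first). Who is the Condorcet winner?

Site 1

With single-peaked preferences on a line, the Condorcet winner is the candidate closest to the median voter.
The median voter (position 9) is closest to Site 1 at 13.
Check: Site 1 vs Site 9 — voters closer to Site 1: 4 of 5.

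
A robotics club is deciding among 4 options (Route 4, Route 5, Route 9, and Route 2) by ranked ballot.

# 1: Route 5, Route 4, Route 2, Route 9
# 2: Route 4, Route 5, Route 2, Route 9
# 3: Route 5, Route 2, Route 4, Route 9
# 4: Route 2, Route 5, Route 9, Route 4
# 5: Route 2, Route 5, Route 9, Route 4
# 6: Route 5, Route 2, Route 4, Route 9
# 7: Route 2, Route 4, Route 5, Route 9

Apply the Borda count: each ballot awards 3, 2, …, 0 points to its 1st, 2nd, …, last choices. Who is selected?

Route 5

Borda scores:
  Route 4: 2 + 3 + 1 + 0 + 0 + 1 + 2 = 9
  Route 5: 3 + 2 + 3 + 2 + 2 + 3 + 1 = 16
  Route 9: 0 + 0 + 0 + 1 + 1 + 0 + 0 = 2
  Route 2: 1 + 1 + 2 + 3 + 3 + 2 + 3 = 15
Route 5 has the highest total.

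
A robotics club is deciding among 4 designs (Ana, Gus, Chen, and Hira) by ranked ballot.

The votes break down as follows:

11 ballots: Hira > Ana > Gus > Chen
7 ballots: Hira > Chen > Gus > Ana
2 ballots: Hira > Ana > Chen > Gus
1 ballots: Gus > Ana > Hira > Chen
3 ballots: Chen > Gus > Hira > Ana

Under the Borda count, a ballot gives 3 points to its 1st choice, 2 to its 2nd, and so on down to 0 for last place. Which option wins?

Borda scores:
  Ana: 11·2 + 7·0 + 2·2 + 2 + 3·0 = 28
  Gus: 11·1 + 7·1 + 2·0 + 3 + 3·2 = 27
  Chen: 11·0 + 7·2 + 2·1 + 0 + 3·3 = 25
  Hira: 11·3 + 7·3 + 2·3 + 1 + 3·1 = 64
Hira has the highest total.

Hira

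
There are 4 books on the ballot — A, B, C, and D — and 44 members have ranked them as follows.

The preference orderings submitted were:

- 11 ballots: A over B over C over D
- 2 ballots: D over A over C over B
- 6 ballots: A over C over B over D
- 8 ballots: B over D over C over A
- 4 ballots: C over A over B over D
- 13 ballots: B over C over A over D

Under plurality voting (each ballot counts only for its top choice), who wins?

First-place vote totals:
  A: 17
  B: 21
  C: 4
  D: 2
B has the most first-place votes.

B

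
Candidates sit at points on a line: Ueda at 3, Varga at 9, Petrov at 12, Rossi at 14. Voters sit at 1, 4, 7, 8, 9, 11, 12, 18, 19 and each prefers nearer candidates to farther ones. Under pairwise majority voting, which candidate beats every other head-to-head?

Varga

With single-peaked preferences on a line, the Condorcet winner is the candidate closest to the median voter.
The median voter (position 9) is closest to Varga at 9.
Check: Varga vs Petrov — voters closer to Varga: 5 of 9.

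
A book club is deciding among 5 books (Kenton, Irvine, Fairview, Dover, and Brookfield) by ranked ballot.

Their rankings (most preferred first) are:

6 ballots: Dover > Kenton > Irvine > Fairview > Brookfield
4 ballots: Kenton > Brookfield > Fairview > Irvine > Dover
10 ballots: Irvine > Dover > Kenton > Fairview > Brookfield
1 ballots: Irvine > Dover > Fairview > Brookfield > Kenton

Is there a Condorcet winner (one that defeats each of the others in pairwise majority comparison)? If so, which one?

Irvine

Head-to-head results (21 voters total):
Kenton vs Irvine: Irvine wins 11–10.
Kenton vs Fairview: Kenton wins 20–1.
Kenton vs Dover: Dover wins 17–4.
Kenton vs Brookfield: Kenton wins 20–1.
Irvine vs Fairview: Irvine wins 17–4.
Irvine vs Dover: Irvine wins 15–6.
Irvine vs Brookfield: Irvine wins 17–4.
Fairview vs Dover: Dover wins 17–4.
Fairview vs Brookfield: Fairview wins 17–4.
Dover vs Brookfield: Dover wins 17–4.
Irvine beats each rival — Kenton (11–10), Fairview (17–4), Dover (15–6), Brookfield (17–4) — so Irvine is the Condorcet winner.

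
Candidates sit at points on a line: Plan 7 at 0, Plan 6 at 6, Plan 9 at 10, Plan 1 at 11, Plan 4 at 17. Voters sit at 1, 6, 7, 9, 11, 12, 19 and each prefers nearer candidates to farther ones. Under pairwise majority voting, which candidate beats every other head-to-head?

With single-peaked preferences on a line, the Condorcet winner is the candidate closest to the median voter.
The median voter (position 9) is closest to Plan 9 at 10.
Check: Plan 9 vs Plan 1 — voters closer to Plan 9: 4 of 7.

Plan 9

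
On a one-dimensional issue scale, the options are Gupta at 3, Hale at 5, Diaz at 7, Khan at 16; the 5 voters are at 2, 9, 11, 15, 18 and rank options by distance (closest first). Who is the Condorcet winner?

With single-peaked preferences on a line, the Condorcet winner is the candidate closest to the median voter.
The median voter (position 11) is closest to Diaz at 7.
Check: Diaz vs Khan — voters closer to Diaz: 3 of 5.

Diaz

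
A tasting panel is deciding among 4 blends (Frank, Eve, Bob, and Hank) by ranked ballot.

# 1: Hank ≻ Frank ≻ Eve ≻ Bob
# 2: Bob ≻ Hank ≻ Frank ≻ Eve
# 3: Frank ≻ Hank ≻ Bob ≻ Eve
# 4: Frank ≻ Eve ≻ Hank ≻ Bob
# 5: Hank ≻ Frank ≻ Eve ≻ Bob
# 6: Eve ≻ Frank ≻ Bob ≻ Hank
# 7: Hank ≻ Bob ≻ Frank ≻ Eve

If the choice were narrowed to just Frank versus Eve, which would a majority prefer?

Frank

Ballots ranking Frank above Eve: 6.
Ballots ranking Eve above Frank: 1.
Frank wins the head-to-head, 6–1.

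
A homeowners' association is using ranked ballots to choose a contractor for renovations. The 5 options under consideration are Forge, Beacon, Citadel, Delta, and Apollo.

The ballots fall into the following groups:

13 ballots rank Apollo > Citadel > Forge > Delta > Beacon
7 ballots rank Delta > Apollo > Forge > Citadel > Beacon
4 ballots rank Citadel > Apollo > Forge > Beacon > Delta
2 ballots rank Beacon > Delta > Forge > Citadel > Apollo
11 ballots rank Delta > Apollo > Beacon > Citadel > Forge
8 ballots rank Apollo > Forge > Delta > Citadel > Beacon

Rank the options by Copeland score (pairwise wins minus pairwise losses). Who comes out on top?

Pairwise results:
  Forge vs Beacon: Forge wins 32–13.
  Forge vs Citadel: Citadel wins 28–17.
  Forge vs Delta: Forge wins 25–20.
  Forge vs Apollo: Apollo wins 43–2.
  Beacon vs Citadel: Citadel wins 32–13.
  Beacon vs Delta: Delta wins 39–6.
  Beacon vs Apollo: Apollo wins 43–2.
  Citadel vs Delta: Delta wins 28–17.
  Citadel vs Apollo: Apollo wins 39–6.
  Delta vs Apollo: Apollo wins 25–20.
Copeland scores (wins − losses):
  Forge: 2 − 2 = 0
  Beacon: 0 − 4 = -4
  Citadel: 2 − 2 = 0
  Delta: 2 − 2 = 0
  Apollo: 4 − 0 = 4
Apollo has the best Copeland score.

Apollo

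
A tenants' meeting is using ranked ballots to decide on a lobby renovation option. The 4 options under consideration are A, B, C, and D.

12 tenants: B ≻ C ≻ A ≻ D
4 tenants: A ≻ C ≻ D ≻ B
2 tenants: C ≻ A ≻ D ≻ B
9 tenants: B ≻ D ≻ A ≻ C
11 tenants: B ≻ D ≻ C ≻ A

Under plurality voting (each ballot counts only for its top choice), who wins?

First-place vote totals:
  A: 4
  B: 32
  C: 2
  D: 0
B has the most first-place votes.

B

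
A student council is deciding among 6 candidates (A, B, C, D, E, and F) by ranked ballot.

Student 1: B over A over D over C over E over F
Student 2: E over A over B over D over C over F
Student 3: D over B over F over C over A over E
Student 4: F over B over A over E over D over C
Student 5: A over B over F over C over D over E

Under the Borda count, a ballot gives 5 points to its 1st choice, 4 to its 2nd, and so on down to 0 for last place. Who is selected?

B

Borda scores:
  A: 4 + 4 + 1 + 3 + 5 = 17
  B: 5 + 3 + 4 + 4 + 4 = 20
  C: 2 + 1 + 2 + 0 + 2 = 7
  D: 3 + 2 + 5 + 1 + 1 = 12
  E: 1 + 5 + 0 + 2 + 0 = 8
  F: 0 + 0 + 3 + 5 + 3 = 11
B has the highest total.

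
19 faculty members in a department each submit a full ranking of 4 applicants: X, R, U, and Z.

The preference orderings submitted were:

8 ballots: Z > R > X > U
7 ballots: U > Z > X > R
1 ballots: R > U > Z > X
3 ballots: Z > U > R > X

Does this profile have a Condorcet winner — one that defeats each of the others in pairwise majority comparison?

Head-to-head results (19 voters total):
X vs R: R wins 12–7.
X vs U: U wins 11–8.
X vs Z: Z wins 19–0.
R vs U: U wins 10–9.
R vs Z: Z wins 18–1.
U vs Z: Z wins 11–8.
Z beats each rival — X (19–0), R (18–1), U (11–8) — so Z is the Condorcet winner.

Yes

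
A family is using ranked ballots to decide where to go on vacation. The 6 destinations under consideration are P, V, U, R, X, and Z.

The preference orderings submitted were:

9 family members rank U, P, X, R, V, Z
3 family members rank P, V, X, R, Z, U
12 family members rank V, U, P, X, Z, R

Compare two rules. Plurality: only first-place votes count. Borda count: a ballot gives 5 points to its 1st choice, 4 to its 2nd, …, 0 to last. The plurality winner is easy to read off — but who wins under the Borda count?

Plurality first-place counts: P 3, V 12, U 9, R 0, X 0, Z 0 → V.
Borda totals: P 87, V 81, U 93, R 24, X 60, Z 15 → U.

U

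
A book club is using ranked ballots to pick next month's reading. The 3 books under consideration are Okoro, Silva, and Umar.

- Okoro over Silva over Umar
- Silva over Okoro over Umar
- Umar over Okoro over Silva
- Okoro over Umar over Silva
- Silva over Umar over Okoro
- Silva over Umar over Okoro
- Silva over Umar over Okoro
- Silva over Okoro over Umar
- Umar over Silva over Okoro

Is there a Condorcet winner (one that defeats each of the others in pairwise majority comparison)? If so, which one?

Silva

Head-to-head results (9 voters total):
Okoro vs Silva: Silva wins 6–3.
Okoro vs Umar: Umar wins 5–4.
Silva vs Umar: Silva wins 6–3.
Silva beats each rival — Okoro (6–3), Umar (6–3) — so Silva is the Condorcet winner.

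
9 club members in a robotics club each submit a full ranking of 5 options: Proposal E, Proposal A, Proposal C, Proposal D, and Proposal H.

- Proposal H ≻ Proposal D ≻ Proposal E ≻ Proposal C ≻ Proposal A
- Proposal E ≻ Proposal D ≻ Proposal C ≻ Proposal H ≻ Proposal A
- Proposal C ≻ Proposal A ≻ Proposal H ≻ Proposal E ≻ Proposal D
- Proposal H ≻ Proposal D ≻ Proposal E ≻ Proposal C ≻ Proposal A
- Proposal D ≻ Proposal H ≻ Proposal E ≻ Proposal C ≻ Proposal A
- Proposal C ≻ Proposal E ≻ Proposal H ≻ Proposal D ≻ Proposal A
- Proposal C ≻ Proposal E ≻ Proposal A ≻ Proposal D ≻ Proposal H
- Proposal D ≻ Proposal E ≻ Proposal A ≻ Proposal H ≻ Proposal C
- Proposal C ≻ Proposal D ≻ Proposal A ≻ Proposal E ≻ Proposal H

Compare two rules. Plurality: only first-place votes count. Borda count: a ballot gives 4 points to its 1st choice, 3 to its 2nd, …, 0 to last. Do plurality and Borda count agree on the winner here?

Plurality first-place counts: Proposal E 1, Proposal A 0, Proposal C 4, Proposal D 2, Proposal H 2 → Proposal C.
Borda totals: Proposal E 21, Proposal A 9, Proposal C 21, Proposal D 22, Proposal H 17 → Proposal D.
The two rules disagree: plurality picks Proposal C, Borda picks Proposal D.

No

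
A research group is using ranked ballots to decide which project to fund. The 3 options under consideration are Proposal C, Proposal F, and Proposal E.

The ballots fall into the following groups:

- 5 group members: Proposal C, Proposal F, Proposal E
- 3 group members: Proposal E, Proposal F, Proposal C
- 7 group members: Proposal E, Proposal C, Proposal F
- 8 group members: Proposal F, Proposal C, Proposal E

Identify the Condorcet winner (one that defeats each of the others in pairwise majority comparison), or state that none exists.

Head-to-head results (23 voters total):
Proposal C vs Proposal F: Proposal C wins 12–11.
Proposal C vs Proposal E: Proposal C wins 13–10.
Proposal F vs Proposal E: Proposal F wins 13–10.
Proposal C beats each rival — Proposal F (12–11), Proposal E (13–10) — so Proposal C is the Condorcet winner.

Proposal C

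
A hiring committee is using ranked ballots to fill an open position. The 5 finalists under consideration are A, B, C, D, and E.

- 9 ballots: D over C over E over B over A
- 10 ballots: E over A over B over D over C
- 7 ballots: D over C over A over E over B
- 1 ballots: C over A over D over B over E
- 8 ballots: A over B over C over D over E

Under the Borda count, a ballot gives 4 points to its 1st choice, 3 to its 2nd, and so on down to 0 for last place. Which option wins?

Borda scores:
  A: 9·0 + 10·3 + 7·2 + 3 + 8·4 = 79
  B: 9·1 + 10·2 + 7·0 + 1 + 8·3 = 54
  C: 9·3 + 10·0 + 7·3 + 4 + 8·2 = 68
  D: 9·4 + 10·1 + 7·4 + 2 + 8·1 = 84
  E: 9·2 + 10·4 + 7·1 + 0 + 8·0 = 65
D has the highest total.

D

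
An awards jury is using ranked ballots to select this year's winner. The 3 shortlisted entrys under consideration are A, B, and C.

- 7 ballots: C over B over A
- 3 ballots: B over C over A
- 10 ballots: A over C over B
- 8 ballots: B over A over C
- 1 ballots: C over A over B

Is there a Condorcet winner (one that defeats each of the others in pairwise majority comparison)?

Head-to-head results (29 voters total):
A vs B: B wins 18–11.
A vs C: A wins 18–11.
B vs C: C wins 18–11.
No candidate beats all others: A beats C beats B beats A, a majority cycle.

No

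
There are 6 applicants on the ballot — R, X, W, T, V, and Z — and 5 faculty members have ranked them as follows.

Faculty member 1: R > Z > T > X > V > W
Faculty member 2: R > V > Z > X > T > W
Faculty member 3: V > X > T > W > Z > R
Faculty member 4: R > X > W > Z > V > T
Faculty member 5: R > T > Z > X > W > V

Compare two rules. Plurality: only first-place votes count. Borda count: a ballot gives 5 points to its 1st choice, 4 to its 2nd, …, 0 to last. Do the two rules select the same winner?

Yes

Plurality first-place counts: R 4, X 0, W 0, T 0, V 1, Z 0 → R.
Borda totals: R 20, X 14, W 6, T 11, V 11, Z 13 → R.
The two rules agree on R.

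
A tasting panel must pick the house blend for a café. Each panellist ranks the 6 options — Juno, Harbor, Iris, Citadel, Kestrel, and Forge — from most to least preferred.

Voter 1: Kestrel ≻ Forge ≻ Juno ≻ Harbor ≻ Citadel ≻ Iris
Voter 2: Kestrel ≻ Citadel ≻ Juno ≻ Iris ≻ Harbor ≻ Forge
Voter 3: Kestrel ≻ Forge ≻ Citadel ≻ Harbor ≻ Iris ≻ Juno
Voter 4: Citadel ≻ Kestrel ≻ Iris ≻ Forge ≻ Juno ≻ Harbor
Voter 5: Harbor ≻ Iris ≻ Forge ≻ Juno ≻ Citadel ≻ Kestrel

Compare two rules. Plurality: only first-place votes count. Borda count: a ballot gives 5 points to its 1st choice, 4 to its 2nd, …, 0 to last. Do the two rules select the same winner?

Yes

Plurality first-place counts: Juno 0, Harbor 1, Iris 0, Citadel 1, Kestrel 3, Forge 0 → Kestrel.
Borda totals: Juno 9, Harbor 10, Iris 10, Citadel 14, Kestrel 19, Forge 13 → Kestrel.
The two rules agree on Kestrel.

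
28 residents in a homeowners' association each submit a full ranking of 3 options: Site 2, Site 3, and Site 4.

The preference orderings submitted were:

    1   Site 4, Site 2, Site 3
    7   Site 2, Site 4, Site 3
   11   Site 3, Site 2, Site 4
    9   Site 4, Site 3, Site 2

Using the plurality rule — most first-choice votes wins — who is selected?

Site 3

First-place vote totals:
  Site 2: 7
  Site 3: 11
  Site 4: 10
Site 3 has the most first-place votes.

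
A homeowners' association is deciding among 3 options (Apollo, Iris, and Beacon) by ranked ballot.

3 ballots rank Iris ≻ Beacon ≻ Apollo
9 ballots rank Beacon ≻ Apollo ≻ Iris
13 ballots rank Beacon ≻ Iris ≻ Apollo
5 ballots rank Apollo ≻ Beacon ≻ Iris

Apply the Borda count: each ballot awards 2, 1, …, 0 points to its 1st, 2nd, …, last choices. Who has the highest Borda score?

Beacon

Borda scores:
  Apollo: 3·0 + 9·1 + 13·0 + 5·2 = 19
  Iris: 3·2 + 9·0 + 13·1 + 5·0 = 19
  Beacon: 3·1 + 9·2 + 13·2 + 5·1 = 52
Beacon has the highest total.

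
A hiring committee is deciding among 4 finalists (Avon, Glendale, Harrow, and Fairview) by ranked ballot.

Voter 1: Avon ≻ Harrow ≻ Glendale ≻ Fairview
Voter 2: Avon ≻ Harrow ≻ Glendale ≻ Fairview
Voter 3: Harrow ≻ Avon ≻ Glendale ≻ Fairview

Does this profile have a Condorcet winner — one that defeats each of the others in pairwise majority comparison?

Head-to-head results (3 voters total):
Avon vs Glendale: Avon wins 3–0.
Avon vs Harrow: Avon wins 2–1.
Avon vs Fairview: Avon wins 3–0.
Glendale vs Harrow: Harrow wins 3–0.
Glendale vs Fairview: Glendale wins 3–0.
Harrow vs Fairview: Harrow wins 3–0.
Avon beats each rival — Glendale (3–0), Harrow (2–1), Fairview (3–0) — so Avon is the Condorcet winner.

Yes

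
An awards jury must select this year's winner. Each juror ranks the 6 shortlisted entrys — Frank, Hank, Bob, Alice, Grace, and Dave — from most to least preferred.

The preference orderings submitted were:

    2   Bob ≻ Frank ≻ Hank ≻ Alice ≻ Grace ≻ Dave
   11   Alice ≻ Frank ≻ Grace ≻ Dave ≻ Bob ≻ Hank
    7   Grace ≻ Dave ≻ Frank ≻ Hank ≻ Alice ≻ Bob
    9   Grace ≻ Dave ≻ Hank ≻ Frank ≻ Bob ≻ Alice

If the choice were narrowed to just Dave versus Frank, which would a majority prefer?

Ballots ranking Dave above Frank: 7+9 = 16.
Ballots ranking Frank above Dave: 2+11 = 13.
Dave wins the head-to-head, 16–13.

Dave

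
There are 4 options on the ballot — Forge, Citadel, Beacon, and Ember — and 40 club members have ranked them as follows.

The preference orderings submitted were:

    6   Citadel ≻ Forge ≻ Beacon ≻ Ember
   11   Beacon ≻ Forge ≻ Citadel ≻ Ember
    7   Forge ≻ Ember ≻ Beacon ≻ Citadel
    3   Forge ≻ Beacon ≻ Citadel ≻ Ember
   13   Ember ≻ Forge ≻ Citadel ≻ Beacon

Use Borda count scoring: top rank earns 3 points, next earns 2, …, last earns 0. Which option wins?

Forge

Borda scores:
  Forge: 6·2 + 11·2 + 7·3 + 3·3 + 13·2 = 90
  Citadel: 6·3 + 11·1 + 7·0 + 3·1 + 13·1 = 45
  Beacon: 6·1 + 11·3 + 7·1 + 3·2 + 13·0 = 52
  Ember: 6·0 + 11·0 + 7·2 + 3·0 + 13·3 = 53
Forge has the highest total.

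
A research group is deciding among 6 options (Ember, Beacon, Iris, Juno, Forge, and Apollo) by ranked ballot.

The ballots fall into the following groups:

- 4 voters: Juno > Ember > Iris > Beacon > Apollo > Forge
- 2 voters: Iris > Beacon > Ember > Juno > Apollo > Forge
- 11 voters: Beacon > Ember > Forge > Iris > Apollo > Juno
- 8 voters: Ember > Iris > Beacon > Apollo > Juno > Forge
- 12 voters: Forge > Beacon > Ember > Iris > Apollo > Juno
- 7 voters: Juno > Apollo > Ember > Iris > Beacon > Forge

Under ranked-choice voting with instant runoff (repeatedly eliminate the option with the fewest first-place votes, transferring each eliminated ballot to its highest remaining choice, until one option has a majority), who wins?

Beacon

Round 1: Forge 12, Beacon 11, Juno 11, Ember 8, Iris 2, Apollo 0. Apollo has the fewest and is eliminated.
Round 2: Forge 12, Beacon 11, Juno 11, Ember 8, Iris 2. Iris has the fewest and is eliminated.
Round 3: Beacon 13, Forge 12, Juno 11, Ember 8. Ember has the fewest and is eliminated.
Round 4: Beacon 21, Forge 12, Juno 11. Juno has the fewest and is eliminated.
Round 5: Beacon 32, Forge 12. Beacon has a majority.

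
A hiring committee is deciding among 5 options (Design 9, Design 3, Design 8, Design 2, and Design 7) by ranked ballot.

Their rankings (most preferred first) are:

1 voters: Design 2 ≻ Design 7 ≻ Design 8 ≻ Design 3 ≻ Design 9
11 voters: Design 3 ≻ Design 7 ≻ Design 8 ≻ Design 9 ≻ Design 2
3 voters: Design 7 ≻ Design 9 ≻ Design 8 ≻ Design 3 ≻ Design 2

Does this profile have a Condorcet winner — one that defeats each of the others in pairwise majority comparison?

Yes

Head-to-head results (15 voters total):
Design 9 vs Design 3: Design 3 wins 12–3.
Design 9 vs Design 8: Design 8 wins 12–3.
Design 9 vs Design 2: Design 9 wins 14–1.
Design 9 vs Design 7: Design 7 wins 15–0.
Design 3 vs Design 8: Design 3 wins 11–4.
Design 3 vs Design 2: Design 3 wins 14–1.
Design 3 vs Design 7: Design 3 wins 11–4.
Design 8 vs Design 2: Design 8 wins 14–1.
Design 8 vs Design 7: Design 7 wins 15–0.
Design 2 vs Design 7: Design 7 wins 14–1.
Design 3 beats each rival — Design 9 (12–3), Design 8 (11–4), Design 2 (14–1), Design 7 (11–4) — so Design 3 is the Condorcet winner.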